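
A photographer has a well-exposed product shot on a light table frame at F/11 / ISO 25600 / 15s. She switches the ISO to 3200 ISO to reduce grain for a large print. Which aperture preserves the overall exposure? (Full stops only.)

ISO: 25600 → 12800 → 6400 → 3200 — 3 stops lower (darker).
Need 3 stops brighter from the aperture: f/11 → f/8 → f/5.6 → f/4.

f/4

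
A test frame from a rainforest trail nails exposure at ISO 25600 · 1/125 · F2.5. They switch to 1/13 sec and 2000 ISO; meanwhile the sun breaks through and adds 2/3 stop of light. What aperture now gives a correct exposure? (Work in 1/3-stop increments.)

Scene light: 2/3 stop brighter.
Shutter speed: 1/125 → 1/100 → 1/80 → 1/60 → 1/50 → 1/40 → 1/30 → 1/25 → 1/20 → 1/15 → 1/13 — 3 1/3 stops longer (brighter).
ISO: 25600 → 20000 → 16000 → 12800 → 10000 → 8000 → 6400 → 5000 → 4000 → 3200 → 2500 → 2000 — 3 2/3 stops lower (darker).
Net so far: 1/3 stop brighter. Aperture: f/2.5 → f/2.8.

f/2.8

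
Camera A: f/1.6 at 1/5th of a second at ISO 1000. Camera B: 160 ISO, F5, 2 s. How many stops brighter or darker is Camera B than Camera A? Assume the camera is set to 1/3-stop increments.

2 2/3 stops darker

Aperture: f/1.6 → f/1.8 → f/2 → f/2.2 → f/2.5 → f/2.8 → f/3.2 → f/3.5 → f/4 → f/4.5 → f/5 — 3 1/3 stops stopped down (darker).
Shutter speed: 1/5 → 1/4 → 0.3 → 0.4 → 0.5 → 0.6 → 0.8 → 1 → 1.3 → 1.6 → 2 — 3 1/3 stops slower (brighter).
ISO: 1000 → 800 → 640 → 500 → 400 → 320 → 250 → 200 → 160 — 2 2/3 stops dropped (darker).
Net: −3 1/3 +3 1/3 −2 2/3 = −2 2/3 stops.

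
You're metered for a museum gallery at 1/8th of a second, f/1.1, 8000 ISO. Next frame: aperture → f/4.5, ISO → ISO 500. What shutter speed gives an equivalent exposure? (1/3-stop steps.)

Aperture: f/1.1 → f/1.2 → f/1.4 → f/1.6 → f/1.8 → f/2 → f/2.2 → f/2.5 → f/2.8 → f/3.2 → f/3.5 → f/4 → f/4.5 — 4 stops stopped down (darker).
ISO: 8000 → 6400 → 5000 → 4000 → 3200 → 2500 → 2000 → 1600 → 1250 → 1000 → 800 → 640 → 500 — 4 stops dropped (darker).
Net change so far: 8 stops darker. Offset with the shutter speed: 1/8 → 1/6 → 1/5 → 1/4 → 0.3 → 0.4 → 0.5 → 0.6 → 0.8 → 1 → 1.3 → 1.6 → 2 → 2.5 → 3.2 → 4 → 5 → 6 → 8 → 10 → 13 → 15 → 20 → 25 → 30.

30 s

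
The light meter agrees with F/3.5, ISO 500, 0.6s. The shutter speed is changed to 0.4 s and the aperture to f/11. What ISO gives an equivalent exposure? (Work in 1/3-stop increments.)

Shutter speed: 0.6 → 0.5 → 0.4 — 2/3 stop shorter (darker).
Aperture: f/3.5 → f/4 → f/4.5 → f/5 → f/5.6 → f/6.3 → f/7.1 → f/8 → f/9 → f/10 → f/11 — 3 1/3 stops smaller aperture (darker).
Net change so far: 4 stops darker. Offset with the ISO: 500 → 640 → 800 → 1000 → 1250 → 1600 → 2000 → 2500 → 3200 → 4000 → 5000 → 6400 → 8000.

ISO 8000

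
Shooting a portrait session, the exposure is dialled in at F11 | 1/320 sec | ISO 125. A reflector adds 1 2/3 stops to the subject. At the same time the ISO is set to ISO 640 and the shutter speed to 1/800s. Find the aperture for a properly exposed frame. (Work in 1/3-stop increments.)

f/29

Scene light: 1 2/3 stops brighter.
ISO: 125 → 160 → 200 → 250 → 320 → 400 → 500 → 640 — 2 1/3 stops higher (brighter).
Shutter speed: 1/320 → 1/400 → 1/500 → 1/640 → 1/800 — 1 1/3 stops shorter (darker).
Net so far: 2 2/3 stops brighter. Aperture: f/11 → f/13 → f/14 → f/16 → f/18 → f/20 → f/22 → f/25 → f/29.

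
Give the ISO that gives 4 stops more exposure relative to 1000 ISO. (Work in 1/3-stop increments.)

ISO: 1000 → 1250 → 1600 → 2000 → 2500 → 3200 → 4000 → 5000 → 6400 → 8000 → 10000 → 12800 → 16000 — 4 stops higher (brighter).

ISO 16000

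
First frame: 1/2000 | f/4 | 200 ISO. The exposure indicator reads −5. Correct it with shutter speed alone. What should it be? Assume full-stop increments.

Underexposed by 5 stops → need 5 stops brighter.
Shutter speed: 1/2000 → 1/1000 → 1/500 → 1/250 → 1/125 → 1/60.

1/60s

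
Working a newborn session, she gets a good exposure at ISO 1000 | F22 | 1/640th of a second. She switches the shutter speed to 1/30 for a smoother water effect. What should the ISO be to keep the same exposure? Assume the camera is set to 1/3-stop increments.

ISO 50

Shutter speed: 1/640 → 1/500 → 1/400 → 1/320 → 1/250 → 1/200 → 1/160 → 1/125 → 1/100 → 1/80 → 1/60 → 1/50 → 1/40 → 1/30 — 4 1/3 stops longer (brighter).
Need 4 1/3 stops darker from the ISO: 1000 → 800 → 640 → 500 → 400 → 320 → 250 → 200 → 160 → 125 → 100 → 80 → 64 → 50.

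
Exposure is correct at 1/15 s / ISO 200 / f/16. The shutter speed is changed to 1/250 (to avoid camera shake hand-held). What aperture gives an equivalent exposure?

Shutter speed: 1/15 → 1/30 → 1/60 → 1/125 → 1/250 — 4 stops faster (darker).
Need 4 stops brighter from the aperture: f/16 → f/11 → f/8 → f/5.6 → f/4.

f/4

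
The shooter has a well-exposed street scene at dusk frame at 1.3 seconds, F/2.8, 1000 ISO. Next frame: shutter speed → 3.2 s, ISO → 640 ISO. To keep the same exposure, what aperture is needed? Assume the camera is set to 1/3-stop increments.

f/3.5

Shutter speed: 1.3 → 1.6 → 2 → 2.5 → 3.2 — 1 1/3 stops longer (brighter).
ISO: 1000 → 800 → 640 — 2/3 stop lower (darker).
Net change so far: 2/3 stop brighter. Offset with the aperture: f/2.8 → f/3.2 → f/3.5.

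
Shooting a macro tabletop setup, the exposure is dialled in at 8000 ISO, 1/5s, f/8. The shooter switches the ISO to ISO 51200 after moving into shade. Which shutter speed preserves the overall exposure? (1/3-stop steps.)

1/30s

ISO: 8000 → 10000 → 12800 → 16000 → 20000 → 25600 → 32000 → 40000 → 51200 — 2 2/3 stops raised (brighter).
Need 2 2/3 stops darker from the shutter speed: 1/5 → 1/6 → 1/8 → 1/10 → 1/13 → 1/15 → 1/20 → 1/25 → 1/30.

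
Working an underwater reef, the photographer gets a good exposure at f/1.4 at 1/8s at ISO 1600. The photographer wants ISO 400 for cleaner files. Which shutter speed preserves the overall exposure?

1/2s

ISO: 1600 → 800 → 400 — 2 stops dropped (darker).
Need 2 stops brighter from the shutter speed: 1/8 → 1/4 → 1/2.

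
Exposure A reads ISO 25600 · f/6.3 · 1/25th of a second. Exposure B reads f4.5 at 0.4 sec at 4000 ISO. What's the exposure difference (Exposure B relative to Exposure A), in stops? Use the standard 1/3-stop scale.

Aperture: f/6.3 → f/5.6 → f/5 → f/4.5 — 1 stop larger aperture (brighter).
Shutter speed: 1/25 → 1/20 → 1/15 → 1/13 → 1/10 → 1/8 → 1/6 → 1/5 → 1/4 → 0.3 → 0.4 — 3 1/3 stops longer (brighter).
ISO: 25600 → 20000 → 16000 → 12800 → 10000 → 8000 → 6400 → 5000 → 4000 — 2 2/3 stops dropped (darker).
Net: +1 +3 1/3 −2 2/3 = +1 2/3 stops.

1 2/3 stops brighter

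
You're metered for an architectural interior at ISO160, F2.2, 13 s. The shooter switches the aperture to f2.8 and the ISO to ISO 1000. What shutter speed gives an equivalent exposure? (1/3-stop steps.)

3.2 s

Aperture: f/2.2 → f/2.5 → f/2.8 — 2/3 stop smaller aperture (darker).
ISO: 160 → 200 → 250 → 320 → 400 → 500 → 640 → 800 → 1000 — 2 2/3 stops higher (brighter).
Net change so far: 2 stops brighter. Offset with the shutter speed: 13 → 10 → 8 → 6 → 5 → 4 → 3.2.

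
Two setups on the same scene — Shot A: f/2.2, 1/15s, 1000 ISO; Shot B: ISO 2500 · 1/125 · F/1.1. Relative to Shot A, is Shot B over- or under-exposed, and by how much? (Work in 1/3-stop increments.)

Aperture: f/2.2 → f/2 → f/1.8 → f/1.6 → f/1.4 → f/1.2 → f/1.1 — 2 stops larger aperture (brighter).
Shutter speed: 1/15 → 1/20 → 1/25 → 1/30 → 1/40 → 1/50 → 1/60 → 1/80 → 1/100 → 1/125 — 3 stops faster (darker).
ISO: 1000 → 1250 → 1600 → 2000 → 2500 — 1 1/3 stops raised (brighter).
Net: +2 −3 +1 1/3 = +1/3 stops.

1/3 stop brighter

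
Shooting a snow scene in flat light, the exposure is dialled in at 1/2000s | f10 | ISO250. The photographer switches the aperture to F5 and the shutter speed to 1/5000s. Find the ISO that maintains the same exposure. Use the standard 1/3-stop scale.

ISO 160

Aperture: f/10 → f/9 → f/8 → f/7.1 → f/6.3 → f/5.6 → f/5 — 2 stops opened up (brighter).
Shutter speed: 1/2000 → 1/2500 → 1/3200 → 1/4000 → 1/5000 — 1 1/3 stops faster (darker).
Net change so far: 2/3 stop brighter. Offset with the ISO: 250 → 200 → 160.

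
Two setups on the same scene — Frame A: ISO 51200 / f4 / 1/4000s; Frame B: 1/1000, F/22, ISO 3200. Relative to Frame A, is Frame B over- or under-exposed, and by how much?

Aperture: f/4 → f/5.6 → f/8 → f/11 → f/16 → f/22 — 5 stops stopped down (darker).
Shutter speed: 1/4000 → 1/2000 → 1/1000 — 2 stops slower (brighter).
ISO: 51200 → 25600 → 12800 → 6400 → 3200 — 4 stops lower (darker).
Net: −5 +2 −4 = −7 stops.

7 stops darker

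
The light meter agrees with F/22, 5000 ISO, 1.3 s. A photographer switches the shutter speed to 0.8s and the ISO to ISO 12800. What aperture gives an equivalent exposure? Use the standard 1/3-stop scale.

Shutter speed: 1.3 → 1 → 0.8 — 2/3 stop faster (darker).
ISO: 5000 → 6400 → 8000 → 10000 → 12800 — 1 1/3 stops raised (brighter).
Net change so far: 2/3 stop brighter. Offset with the aperture: f/22 → f/25 → f/29.

f/29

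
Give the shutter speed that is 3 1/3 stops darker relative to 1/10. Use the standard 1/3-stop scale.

1/100s

Shutter speed: 1/10 → 1/13 → 1/15 → 1/20 → 1/25 → 1/30 → 1/40 → 1/50 → 1/60 → 1/80 → 1/100 — 3 1/3 stops faster (darker).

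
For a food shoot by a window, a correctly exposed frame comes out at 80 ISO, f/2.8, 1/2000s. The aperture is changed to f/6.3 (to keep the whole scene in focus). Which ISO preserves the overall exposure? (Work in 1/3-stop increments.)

Aperture: f/2.8 → f/3.2 → f/3.5 → f/4 → f/4.5 → f/5 → f/5.6 → f/6.3 — 2 1/3 stops narrower (darker).
Need 2 1/3 stops brighter from the ISO: 80 → 100 → 125 → 160 → 200 → 250 → 320 → 400.

ISO 400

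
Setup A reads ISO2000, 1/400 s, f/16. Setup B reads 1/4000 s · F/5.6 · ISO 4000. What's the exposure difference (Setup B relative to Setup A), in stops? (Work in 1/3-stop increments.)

2/3 stop brighter

Aperture: f/16 → f/14 → f/13 → f/11 → f/10 → f/9 → f/8 → f/7.1 → f/6.3 → f/5.6 — 3 stops opened up (brighter).
Shutter speed: 1/400 → 1/500 → 1/640 → 1/800 → 1/1000 → 1/1250 → 1/1600 → 1/2000 → 1/2500 → 1/3200 → 1/4000 — 3 1/3 stops shorter (darker).
ISO: 2000 → 2500 → 3200 → 4000 — 1 stop higher (brighter).
Net: +3 −3 1/3 +1 = +2/3 stops.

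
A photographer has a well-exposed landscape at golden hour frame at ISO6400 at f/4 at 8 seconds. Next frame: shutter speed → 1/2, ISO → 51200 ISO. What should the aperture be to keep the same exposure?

Shutter speed: 8 → 4 → 2 → 1 → 1/2 — 4 stops shorter (darker).
ISO: 6400 → 12800 → 25600 → 51200 — 3 stops higher (brighter).
Net change so far: 1 stop darker. Offset with the aperture: f/4 → f/2.8.

f/2.8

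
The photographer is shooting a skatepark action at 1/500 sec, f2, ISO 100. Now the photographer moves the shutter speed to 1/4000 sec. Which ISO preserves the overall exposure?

ISO 800

Shutter speed: 1/500 → 1/1000 → 1/2000 → 1/4000 — 3 stops faster (darker).
Need 3 stops brighter from the ISO: 100 → 200 → 400 → 800.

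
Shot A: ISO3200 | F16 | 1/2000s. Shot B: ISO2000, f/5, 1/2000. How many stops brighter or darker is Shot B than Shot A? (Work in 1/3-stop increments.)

2 2/3 stops brighter

Aperture: f/16 → f/14 → f/13 → f/11 → f/10 → f/9 → f/8 → f/7.1 → f/6.3 → f/5.6 → f/5 — 3 1/3 stops wider (brighter).
Shutter speed: unchanged.
ISO: 3200 → 2500 → 2000 — 2/3 stop dropped (darker).
Net: +3 1/3 −2/3 = +2 2/3 stops.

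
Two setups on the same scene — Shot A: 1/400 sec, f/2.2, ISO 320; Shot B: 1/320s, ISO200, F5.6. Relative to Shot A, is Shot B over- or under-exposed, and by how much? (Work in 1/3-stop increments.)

Aperture: f/2.2 → f/2.5 → f/2.8 → f/3.2 → f/3.5 → f/4 → f/4.5 → f/5 → f/5.6 — 2 2/3 stops narrower (darker).
Shutter speed: 1/400 → 1/320 — 1/3 stop slower (brighter).
ISO: 320 → 250 → 200 — 2/3 stop dropped (darker).
Net: −2 2/3 +1/3 −2/3 = −3 stops.

3 stops darker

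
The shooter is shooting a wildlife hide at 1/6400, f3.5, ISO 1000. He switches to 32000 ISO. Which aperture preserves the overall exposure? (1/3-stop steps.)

f/20

ISO: 1000 → 1250 → 1600 → 2000 → 2500 → 3200 → 4000 → 5000 → 6400 → 8000 → 10000 → 12800 → 16000 → 20000 → 25600 → 32000 — 5 stops higher (brighter).
Need 5 stops darker from the aperture: f/3.5 → f/4 → f/4.5 → f/5 → f/5.6 → f/6.3 → f/7.1 → f/8 → f/9 → f/10 → f/11 → f/13 → f/14 → f/16 → f/18 → f/20.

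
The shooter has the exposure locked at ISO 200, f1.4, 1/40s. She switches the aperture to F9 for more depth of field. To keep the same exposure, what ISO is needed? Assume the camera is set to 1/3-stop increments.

ISO 8000

Aperture: f/1.4 → f/1.6 → f/1.8 → f/2 → f/2.2 → f/2.5 → f/2.8 → f/3.2 → f/3.5 → f/4 → f/4.5 → f/5 → f/5.6 → f/6.3 → f/7.1 → f/8 → f/9 — 5 1/3 stops narrower (darker).
Need 5 1/3 stops brighter from the ISO: 200 → 250 → 320 → 400 → 500 → 640 → 800 → 1000 → 1250 → 1600 → 2000 → 2500 → 3200 → 4000 → 5000 → 6400 → 8000.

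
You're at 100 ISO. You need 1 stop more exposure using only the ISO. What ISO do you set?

ISO 200

ISO: 100 → 200 — 1 stop higher (brighter).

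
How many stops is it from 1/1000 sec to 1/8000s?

3 stops

1/1000 → 1/2000 → 1/4000 → 1/8000 — count the steps: 3 stops.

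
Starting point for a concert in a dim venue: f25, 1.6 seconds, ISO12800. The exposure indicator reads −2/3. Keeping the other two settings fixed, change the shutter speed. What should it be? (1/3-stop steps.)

Underexposed by 2/3 stop → need 2/3 stop brighter.
Shutter speed: 1.6 → 2 → 2.5.

2.5 s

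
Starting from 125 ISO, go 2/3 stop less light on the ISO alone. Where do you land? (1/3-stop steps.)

ISO 80

ISO: 125 → 100 → 80 — 2/3 stop dropped (darker).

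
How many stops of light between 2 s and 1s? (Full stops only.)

2 → 1 — count the steps: 1 stop.

1 stop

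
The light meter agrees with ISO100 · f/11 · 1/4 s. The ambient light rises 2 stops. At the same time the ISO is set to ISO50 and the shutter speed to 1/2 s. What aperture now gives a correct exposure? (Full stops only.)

Scene light: 2 stops brighter.
ISO: 100 → 50 — 1 stop lower (darker).
Shutter speed: 1/4 → 1/2 — 1 stop slower (brighter).
Net so far: 2 stops brighter. Aperture: f/11 → f/16 → f/22.

f/22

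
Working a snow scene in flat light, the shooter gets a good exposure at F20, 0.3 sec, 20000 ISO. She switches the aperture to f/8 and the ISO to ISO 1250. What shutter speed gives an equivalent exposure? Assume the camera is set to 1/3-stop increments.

Aperture: f/20 → f/18 → f/16 → f/14 → f/13 → f/11 → f/10 → f/9 → f/8 — 2 2/3 stops wider (brighter).
ISO: 20000 → 16000 → 12800 → 10000 → 8000 → 6400 → 5000 → 4000 → 3200 → 2500 → 2000 → 1600 → 1250 — 4 stops dropped (darker).
Net change so far: 1 1/3 stops darker. Offset with the shutter speed: 0.3 → 0.4 → 0.5 → 0.6 → 0.8.

0.8 s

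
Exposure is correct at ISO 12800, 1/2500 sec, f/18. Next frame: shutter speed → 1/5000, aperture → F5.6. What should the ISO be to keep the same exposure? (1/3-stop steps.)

ISO 2500

Shutter speed: 1/2500 → 1/3200 → 1/4000 → 1/5000 — 1 stop shorter (darker).
Aperture: f/18 → f/16 → f/14 → f/13 → f/11 → f/10 → f/9 → f/8 → f/7.1 → f/6.3 → f/5.6 — 3 1/3 stops larger aperture (brighter).
Net change so far: 2 1/3 stops brighter. Offset with the ISO: 12800 → 10000 → 8000 → 6400 → 5000 → 4000 → 3200 → 2500.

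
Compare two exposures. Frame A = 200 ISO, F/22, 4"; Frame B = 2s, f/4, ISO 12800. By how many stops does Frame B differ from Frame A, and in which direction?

Aperture: f/22 → f/16 → f/11 → f/8 → f/5.6 → f/4 — 5 stops opened up (brighter).
Shutter speed: 4 → 2 — 1 stop faster (darker).
ISO: 200 → 400 → 800 → 1600 → 3200 → 6400 → 12800 — 6 stops raised (brighter).
Net: +5 −1 +6 = +10 stops.

10 stops brighter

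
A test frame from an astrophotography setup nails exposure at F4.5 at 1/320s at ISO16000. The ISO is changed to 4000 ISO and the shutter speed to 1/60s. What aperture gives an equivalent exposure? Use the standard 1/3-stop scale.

f/5

ISO: 16000 → 12800 → 10000 → 8000 → 6400 → 5000 → 4000 — 2 stops lower (darker).
Shutter speed: 1/320 → 1/250 → 1/200 → 1/160 → 1/125 → 1/100 → 1/80 → 1/60 — 2 1/3 stops longer (brighter).
Net change so far: 1/3 stop brighter. Offset with the aperture: f/4.5 → f/5.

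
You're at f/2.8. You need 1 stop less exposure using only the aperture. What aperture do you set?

Aperture: f/2.8 → f/4 — 1 stop smaller aperture (darker).

f/4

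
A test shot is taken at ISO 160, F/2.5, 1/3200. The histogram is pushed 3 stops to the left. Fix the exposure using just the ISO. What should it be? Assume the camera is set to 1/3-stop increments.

Underexposed by 3 stops → need 3 stops brighter.
ISO: 160 → 200 → 250 → 320 → 400 → 500 → 640 → 800 → 1000 → 1250.

ISO 1250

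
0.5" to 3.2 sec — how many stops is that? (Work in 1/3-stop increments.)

2 2/3 stops

0.5 → 0.6 → 0.8 → 1 → 1.3 → 1.6 → 2 → 2.5 → 3.2 — count the steps: 8 third-stops = 2 2/3 stops.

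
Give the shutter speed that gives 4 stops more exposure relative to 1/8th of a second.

2 s

Shutter speed: 1/8 → 1/4 → 1/2 → 1 → 2 — 4 stops longer (brighter).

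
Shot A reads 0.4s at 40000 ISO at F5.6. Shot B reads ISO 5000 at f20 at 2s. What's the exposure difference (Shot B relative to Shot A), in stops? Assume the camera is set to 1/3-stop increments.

Aperture: f/5.6 → f/6.3 → f/7.1 → f/8 → f/9 → f/10 → f/11 → f/13 → f/14 → f/16 → f/18 → f/20 — 3 2/3 stops smaller aperture (darker).
Shutter speed: 0.4 → 0.5 → 0.6 → 0.8 → 1 → 1.3 → 1.6 → 2 — 2 1/3 stops slower (brighter).
ISO: 40000 → 32000 → 25600 → 20000 → 16000 → 12800 → 10000 → 8000 → 6400 → 5000 — 3 stops dropped (darker).
Net: −3 2/3 +2 1/3 −3 = −4 1/3 stops.

4 1/3 stops darker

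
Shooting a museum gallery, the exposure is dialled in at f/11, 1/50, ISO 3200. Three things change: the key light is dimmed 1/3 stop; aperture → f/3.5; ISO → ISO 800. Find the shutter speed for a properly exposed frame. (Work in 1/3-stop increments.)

Scene light: 1/3 stop darker.
Aperture: f/11 → f/10 → f/9 → f/8 → f/7.1 → f/6.3 → f/5.6 → f/5 → f/4.5 → f/4 → f/3.5 — 3 1/3 stops larger aperture (brighter).
ISO: 3200 → 2500 → 2000 → 1600 → 1250 → 1000 → 800 — 2 stops lower (darker).
Net so far: 1 stop brighter. Shutter speed: 1/50 → 1/60 → 1/80 → 1/100.

1/100s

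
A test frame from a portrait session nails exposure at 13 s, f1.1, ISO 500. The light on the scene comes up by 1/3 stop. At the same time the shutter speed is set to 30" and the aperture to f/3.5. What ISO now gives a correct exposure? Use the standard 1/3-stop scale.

Scene light: 1/3 stop brighter.
Shutter speed: 13 → 15 → 20 → 25 → 30 — 1 1/3 stops slower (brighter).
Aperture: f/1.1 → f/1.2 → f/1.4 → f/1.6 → f/1.8 → f/2 → f/2.2 → f/2.5 → f/2.8 → f/3.2 → f/3.5 — 3 1/3 stops smaller aperture (darker).
Net so far: 1 2/3 stops darker. ISO: 500 → 640 → 800 → 1000 → 1250 → 1600.

ISO 1600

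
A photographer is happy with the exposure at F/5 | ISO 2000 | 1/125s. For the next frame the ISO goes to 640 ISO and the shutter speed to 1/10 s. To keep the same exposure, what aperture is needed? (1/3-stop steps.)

f/10

ISO: 2000 → 1600 → 1250 → 1000 → 800 → 640 — 1 2/3 stops dropped (darker).
Shutter speed: 1/125 → 1/100 → 1/80 → 1/60 → 1/50 → 1/40 → 1/30 → 1/25 → 1/20 → 1/15 → 1/13 → 1/10 — 3 2/3 stops longer (brighter).
Net change so far: 2 stops brighter. Offset with the aperture: f/5 → f/5.6 → f/6.3 → f/7.1 → f/8 → f/9 → f/10.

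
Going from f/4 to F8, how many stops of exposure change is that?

f/4 → f/5.6 → f/8 — count the steps: 2 stops.

2 stops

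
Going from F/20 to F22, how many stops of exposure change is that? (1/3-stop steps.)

1/3 stop

f/20 → f/22 — count the steps: 1 third-stops = 1/3 stop.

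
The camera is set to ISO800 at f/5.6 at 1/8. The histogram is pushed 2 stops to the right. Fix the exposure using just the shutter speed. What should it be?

Overexposed by 2 stops → need 2 stops darker.
Shutter speed: 1/8 → 1/15 → 1/30.

1/30s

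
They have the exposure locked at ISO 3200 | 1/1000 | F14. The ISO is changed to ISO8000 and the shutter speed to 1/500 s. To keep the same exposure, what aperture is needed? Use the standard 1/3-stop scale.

ISO: 3200 → 4000 → 5000 → 6400 → 8000 — 1 1/3 stops raised (brighter).
Shutter speed: 1/1000 → 1/800 → 1/640 → 1/500 — 1 stop longer (brighter).
Net change so far: 2 1/3 stops brighter. Offset with the aperture: f/14 → f/16 → f/18 → f/20 → f/22 → f/25 → f/29 → f/32.

f/32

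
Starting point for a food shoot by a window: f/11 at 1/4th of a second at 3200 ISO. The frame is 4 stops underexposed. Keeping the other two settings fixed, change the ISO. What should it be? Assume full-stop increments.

Underexposed by 4 stops → need 4 stops brighter.
ISO: 3200 → 6400 → 12800 → 25600 → 51200.

ISO 51200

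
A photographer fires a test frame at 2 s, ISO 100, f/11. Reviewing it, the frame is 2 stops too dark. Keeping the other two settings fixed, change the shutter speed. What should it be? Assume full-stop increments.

Underexposed by 2 stops → need 2 stops brighter.
Shutter speed: 2 → 4 → 8.

8 s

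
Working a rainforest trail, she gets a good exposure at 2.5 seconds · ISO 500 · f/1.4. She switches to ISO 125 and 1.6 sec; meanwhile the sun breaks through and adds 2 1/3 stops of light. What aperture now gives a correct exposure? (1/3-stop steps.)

f/1.2

Scene light: 2 1/3 stops brighter.
ISO: 500 → 400 → 320 → 250 → 200 → 160 → 125 — 2 stops lower (darker).
Shutter speed: 2.5 → 2 → 1.6 — 2/3 stop shorter (darker).
Net so far: 1/3 stop darker. Aperture: f/1.4 → f/1.2.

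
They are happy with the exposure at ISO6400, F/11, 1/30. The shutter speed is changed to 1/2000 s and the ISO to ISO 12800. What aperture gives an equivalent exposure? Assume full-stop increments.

Shutter speed: 1/30 → 1/60 → 1/125 → 1/250 → 1/500 → 1/1000 → 1/2000 — 6 stops shorter (darker).
ISO: 6400 → 12800 — 1 stop higher (brighter).
Net change so far: 5 stops darker. Offset with the aperture: f/11 → f/8 → f/5.6 → f/4 → f/2.8 → f/2.

f/2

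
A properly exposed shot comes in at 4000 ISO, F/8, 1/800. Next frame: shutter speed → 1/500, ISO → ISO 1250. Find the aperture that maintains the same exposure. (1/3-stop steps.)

f/5.6

Shutter speed: 1/800 → 1/640 → 1/500 — 2/3 stop slower (brighter).
ISO: 4000 → 3200 → 2500 → 2000 → 1600 → 1250 — 1 2/3 stops dropped (darker).
Net change so far: 1 stop darker. Offset with the aperture: f/8 → f/7.1 → f/6.3 → f/5.6.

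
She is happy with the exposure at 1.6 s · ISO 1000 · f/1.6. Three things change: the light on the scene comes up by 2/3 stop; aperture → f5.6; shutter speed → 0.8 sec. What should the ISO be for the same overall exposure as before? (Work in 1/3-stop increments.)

Scene light: 2/3 stop brighter.
Aperture: f/1.6 → f/1.8 → f/2 → f/2.2 → f/2.5 → f/2.8 → f/3.2 → f/3.5 → f/4 → f/4.5 → f/5 → f/5.6 — 3 2/3 stops smaller aperture (darker).
Shutter speed: 1.6 → 1.3 → 1 → 0.8 — 1 stop faster (darker).
Net so far: 4 stops darker. ISO: 1000 → 1250 → 1600 → 2000 → 2500 → 3200 → 4000 → 5000 → 6400 → 8000 → 10000 → 12800 → 16000.

ISO 16000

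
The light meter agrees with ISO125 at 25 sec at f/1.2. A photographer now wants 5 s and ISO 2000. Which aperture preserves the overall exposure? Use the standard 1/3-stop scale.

f/2.2

Shutter speed: 25 → 20 → 15 → 13 → 10 → 8 → 6 → 5 — 2 1/3 stops shorter (darker).
ISO: 125 → 160 → 200 → 250 → 320 → 400 → 500 → 640 → 800 → 1000 → 1250 → 1600 → 2000 — 4 stops raised (brighter).
Net change so far: 1 2/3 stops brighter. Offset with the aperture: f/1.2 → f/1.4 → f/1.6 → f/1.8 → f/2 → f/2.2.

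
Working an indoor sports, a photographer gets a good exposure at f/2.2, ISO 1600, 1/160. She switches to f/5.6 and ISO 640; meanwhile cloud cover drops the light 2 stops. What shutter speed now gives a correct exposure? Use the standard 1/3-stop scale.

0.4 s

Scene light: 2 stops darker.
Aperture: f/2.2 → f/2.5 → f/2.8 → f/3.2 → f/3.5 → f/4 → f/4.5 → f/5 → f/5.6 — 2 2/3 stops stopped down (darker).
ISO: 1600 → 1250 → 1000 → 800 → 640 — 1 1/3 stops lower (darker).
Net so far: 6 stops darker. Shutter speed: 1/160 → 1/125 → 1/100 → 1/80 → 1/60 → 1/50 → 1/40 → 1/30 → 1/25 → 1/20 → 1/15 → 1/13 → 1/10 → 1/8 → 1/6 → 1/5 → 1/4 → 0.3 → 0.4.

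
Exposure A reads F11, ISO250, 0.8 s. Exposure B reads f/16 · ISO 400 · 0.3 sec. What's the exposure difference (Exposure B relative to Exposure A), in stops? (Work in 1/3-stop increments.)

1 2/3 stops darker

Aperture: f/11 → f/13 → f/14 → f/16 — 1 stop narrower (darker).
Shutter speed: 0.8 → 0.6 → 0.5 → 0.4 → 0.3 — 1 1/3 stops faster (darker).
ISO: 250 → 320 → 400 — 2/3 stop higher (brighter).
Net: −1 −1 1/3 +2/3 = −1 2/3 stops.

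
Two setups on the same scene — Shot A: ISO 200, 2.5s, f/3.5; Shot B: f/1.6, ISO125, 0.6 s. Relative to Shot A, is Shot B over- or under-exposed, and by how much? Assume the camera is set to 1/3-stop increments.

1/3 stop darker

Aperture: f/3.5 → f/3.2 → f/2.8 → f/2.5 → f/2.2 → f/2 → f/1.8 → f/1.6 — 2 1/3 stops wider (brighter).
Shutter speed: 2.5 → 2 → 1.6 → 1.3 → 1 → 0.8 → 0.6 — 2 stops faster (darker).
ISO: 200 → 160 → 125 — 2/3 stop lower (darker).
Net: +2 1/3 −2 −2/3 = −1/3 stops.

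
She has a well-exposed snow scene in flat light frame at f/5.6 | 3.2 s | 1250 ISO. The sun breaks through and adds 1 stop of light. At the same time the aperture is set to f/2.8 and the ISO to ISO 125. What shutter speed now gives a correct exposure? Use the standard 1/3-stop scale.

Scene light: 1 stop brighter.
Aperture: f/5.6 → f/5 → f/4.5 → f/4 → f/3.5 → f/3.2 → f/2.8 — 2 stops larger aperture (brighter).
ISO: 1250 → 1000 → 800 → 640 → 500 → 400 → 320 → 250 → 200 → 160 → 125 — 3 1/3 stops lower (darker).
Net so far: 1/3 stop darker. Shutter speed: 3.2 → 4.

4 s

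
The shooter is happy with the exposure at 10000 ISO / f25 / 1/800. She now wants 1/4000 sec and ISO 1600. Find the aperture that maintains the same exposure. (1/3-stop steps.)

Shutter speed: 1/800 → 1/1000 → 1/1250 → 1/1600 → 1/2000 → 1/2500 → 1/3200 → 1/4000 — 2 1/3 stops faster (darker).
ISO: 10000 → 8000 → 6400 → 5000 → 4000 → 3200 → 2500 → 2000 → 1600 — 2 2/3 stops dropped (darker).
Net change so far: 5 stops darker. Offset with the aperture: f/25 → f/22 → f/20 → f/18 → f/16 → f/14 → f/13 → f/11 → f/10 → f/9 → f/8 → f/7.1 → f/6.3 → f/5.6 → f/5 → f/4.5.

f/4.5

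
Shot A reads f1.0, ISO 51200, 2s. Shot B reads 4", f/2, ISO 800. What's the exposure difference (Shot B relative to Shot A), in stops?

Aperture: f/1.0 → f/1.4 → f/2 — 2 stops smaller aperture (darker).
Shutter speed: 2 → 4 — 1 stop slower (brighter).
ISO: 51200 → 25600 → 12800 → 6400 → 3200 → 1600 → 800 — 6 stops dropped (darker).
Net: −2 +1 −6 = −7 stops.

7 stops darker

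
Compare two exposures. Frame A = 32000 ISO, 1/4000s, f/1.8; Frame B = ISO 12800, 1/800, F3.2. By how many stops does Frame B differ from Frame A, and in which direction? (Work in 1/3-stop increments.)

Aperture: f/1.8 → f/2 → f/2.2 → f/2.5 → f/2.8 → f/3.2 — 1 2/3 stops stopped down (darker).
Shutter speed: 1/4000 → 1/3200 → 1/2500 → 1/2000 → 1/1600 → 1/1250 → 1/1000 → 1/800 — 2 1/3 stops slower (brighter).
ISO: 32000 → 25600 → 20000 → 16000 → 12800 — 1 1/3 stops dropped (darker).
Net: −1 2/3 +2 1/3 −1 1/3 = −2/3 stops.

2/3 stop darker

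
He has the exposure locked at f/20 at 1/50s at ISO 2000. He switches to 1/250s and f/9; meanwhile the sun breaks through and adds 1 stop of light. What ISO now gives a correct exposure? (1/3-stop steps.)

ISO 1000

Scene light: 1 stop brighter.
Shutter speed: 1/50 → 1/60 → 1/80 → 1/100 → 1/125 → 1/160 → 1/200 → 1/250 — 2 1/3 stops shorter (darker).
Aperture: f/20 → f/18 → f/16 → f/14 → f/13 → f/11 → f/10 → f/9 — 2 1/3 stops larger aperture (brighter).
Net so far: 1 stop brighter. ISO: 2000 → 1600 → 1250 → 1000.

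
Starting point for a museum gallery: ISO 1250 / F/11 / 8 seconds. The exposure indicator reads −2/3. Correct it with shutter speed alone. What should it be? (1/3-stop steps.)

Underexposed by 2/3 stop → need 2/3 stop brighter.
Shutter speed: 8 → 10 → 13.

13 s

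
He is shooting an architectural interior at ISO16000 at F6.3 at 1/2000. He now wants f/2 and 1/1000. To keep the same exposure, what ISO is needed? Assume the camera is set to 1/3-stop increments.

ISO 800

Aperture: f/6.3 → f/5.6 → f/5 → f/4.5 → f/4 → f/3.5 → f/3.2 → f/2.8 → f/2.5 → f/2.2 → f/2 — 3 1/3 stops wider (brighter).
Shutter speed: 1/2000 → 1/1600 → 1/1250 → 1/1000 — 1 stop slower (brighter).
Net change so far: 4 1/3 stops brighter. Offset with the ISO: 16000 → 12800 → 10000 → 8000 → 6400 → 5000 → 4000 → 3200 → 2500 → 2000 → 1600 → 1250 → 1000 → 800.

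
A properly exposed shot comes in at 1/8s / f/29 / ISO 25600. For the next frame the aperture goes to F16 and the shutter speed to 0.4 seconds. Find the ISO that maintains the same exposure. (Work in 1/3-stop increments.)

Aperture: f/29 → f/25 → f/22 → f/20 → f/18 → f/16 — 1 2/3 stops opened up (brighter).
Shutter speed: 1/8 → 1/6 → 1/5 → 1/4 → 0.3 → 0.4 — 1 2/3 stops slower (brighter).
Net change so far: 3 1/3 stops brighter. Offset with the ISO: 25600 → 20000 → 16000 → 12800 → 10000 → 8000 → 6400 → 5000 → 4000 → 3200 → 2500.

ISO 2500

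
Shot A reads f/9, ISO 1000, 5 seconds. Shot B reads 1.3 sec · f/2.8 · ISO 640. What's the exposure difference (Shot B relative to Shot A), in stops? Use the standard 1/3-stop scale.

Aperture: f/9 → f/8 → f/7.1 → f/6.3 → f/5.6 → f/5 → f/4.5 → f/4 → f/3.5 → f/3.2 → f/2.8 — 3 1/3 stops larger aperture (brighter).
Shutter speed: 5 → 4 → 3.2 → 2.5 → 2 → 1.6 → 1.3 — 2 stops faster (darker).
ISO: 1000 → 800 → 640 — 2/3 stop lower (darker).
Net: +3 1/3 −2 −2/3 = +2/3 stops.

2/3 stop brighter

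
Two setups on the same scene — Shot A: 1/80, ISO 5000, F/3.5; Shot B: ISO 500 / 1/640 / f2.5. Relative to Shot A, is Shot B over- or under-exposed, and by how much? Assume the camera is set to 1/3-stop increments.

5 1/3 stops darker

Aperture: f/3.5 → f/3.2 → f/2.8 → f/2.5 — 1 stop wider (brighter).
Shutter speed: 1/80 → 1/100 → 1/125 → 1/160 → 1/200 → 1/250 → 1/320 → 1/400 → 1/500 → 1/640 — 3 stops shorter (darker).
ISO: 5000 → 4000 → 3200 → 2500 → 2000 → 1600 → 1250 → 1000 → 800 → 640 → 500 — 3 1/3 stops lower (darker).
Net: +1 −3 −3 1/3 = −5 1/3 stops.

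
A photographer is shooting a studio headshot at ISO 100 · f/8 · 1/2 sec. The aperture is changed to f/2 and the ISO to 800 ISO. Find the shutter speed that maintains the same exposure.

Aperture: f/8 → f/5.6 → f/4 → f/2.8 → f/2 — 4 stops larger aperture (brighter).
ISO: 100 → 200 → 400 → 800 — 3 stops raised (brighter).
Net change so far: 7 stops brighter. Offset with the shutter speed: 1/2 → 1/4 → 1/8 → 1/15 → 1/30 → 1/60 → 1/125 → 1/250.

1/250s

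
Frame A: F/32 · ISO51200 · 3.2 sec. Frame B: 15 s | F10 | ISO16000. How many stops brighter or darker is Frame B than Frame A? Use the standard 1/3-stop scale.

Aperture: f/32 → f/29 → f/25 → f/22 → f/20 → f/18 → f/16 → f/14 → f/13 → f/11 → f/10 — 3 1/3 stops larger aperture (brighter).
Shutter speed: 3.2 → 4 → 5 → 6 → 8 → 10 → 13 → 15 — 2 1/3 stops slower (brighter).
ISO: 51200 → 40000 → 32000 → 25600 → 20000 → 16000 — 1 2/3 stops lower (darker).
Net: +3 1/3 +2 1/3 −1 2/3 = +4 stops.

4 stops brighter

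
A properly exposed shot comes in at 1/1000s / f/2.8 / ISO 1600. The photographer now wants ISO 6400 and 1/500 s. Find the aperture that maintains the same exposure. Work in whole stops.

f/8

ISO: 1600 → 3200 → 6400 — 2 stops raised (brighter).
Shutter speed: 1/1000 → 1/500 — 1 stop longer (brighter).
Net change so far: 3 stops brighter. Offset with the aperture: f/2.8 → f/4 → f/5.6 → f/8.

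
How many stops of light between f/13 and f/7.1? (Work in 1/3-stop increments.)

f/13 → f/11 → f/10 → f/9 → f/8 → f/7.1 — count the steps: 5 third-stops = 1 2/3 stops.

1 2/3 stops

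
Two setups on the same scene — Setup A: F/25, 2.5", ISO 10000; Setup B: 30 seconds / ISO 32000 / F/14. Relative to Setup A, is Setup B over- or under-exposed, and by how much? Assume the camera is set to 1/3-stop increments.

Aperture: f/25 → f/22 → f/20 → f/18 → f/16 → f/14 — 1 2/3 stops wider (brighter).
Shutter speed: 2.5 → 3.2 → 4 → 5 → 6 → 8 → 10 → 13 → 15 → 20 → 25 → 30 — 3 2/3 stops longer (brighter).
ISO: 10000 → 12800 → 16000 → 20000 → 25600 → 32000 — 1 2/3 stops raised (brighter).
Net: +1 2/3 +3 2/3 +1 2/3 = +7 stops.

7 stops brighter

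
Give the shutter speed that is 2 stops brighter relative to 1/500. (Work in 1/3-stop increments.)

Shutter speed: 1/500 → 1/400 → 1/320 → 1/250 → 1/200 → 1/160 → 1/125 — 2 stops slower (brighter).

1/125s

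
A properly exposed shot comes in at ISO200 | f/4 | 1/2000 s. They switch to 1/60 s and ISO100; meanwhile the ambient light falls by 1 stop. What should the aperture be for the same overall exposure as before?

f/11

Scene light: 1 stop darker.
Shutter speed: 1/2000 → 1/1000 → 1/500 → 1/250 → 1/125 → 1/60 — 5 stops slower (brighter).
ISO: 200 → 100 — 1 stop lower (darker).
Net so far: 3 stops brighter. Aperture: f/4 → f/5.6 → f/8 → f/11.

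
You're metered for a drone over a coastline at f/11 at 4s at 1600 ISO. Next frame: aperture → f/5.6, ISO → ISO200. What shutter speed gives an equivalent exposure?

8 s

Aperture: f/11 → f/8 → f/5.6 — 2 stops opened up (brighter).
ISO: 1600 → 800 → 400 → 200 — 3 stops lower (darker).
Net change so far: 1 stop darker. Offset with the shutter speed: 4 → 8.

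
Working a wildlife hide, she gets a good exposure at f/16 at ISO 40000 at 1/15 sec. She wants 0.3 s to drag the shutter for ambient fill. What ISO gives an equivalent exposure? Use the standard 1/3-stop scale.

ISO 8000

Shutter speed: 1/15 → 1/13 → 1/10 → 1/8 → 1/6 → 1/5 → 1/4 → 0.3 — 2 1/3 stops slower (brighter).
Need 2 1/3 stops darker from the ISO: 40000 → 32000 → 25600 → 20000 → 16000 → 12800 → 10000 → 8000.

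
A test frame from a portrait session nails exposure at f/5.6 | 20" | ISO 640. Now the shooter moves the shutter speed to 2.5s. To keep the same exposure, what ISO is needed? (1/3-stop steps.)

ISO 5000

Shutter speed: 20 → 15 → 13 → 10 → 8 → 6 → 5 → 4 → 3.2 → 2.5 — 3 stops shorter (darker).
Need 3 stops brighter from the ISO: 640 → 800 → 1000 → 1250 → 1600 → 2000 → 2500 → 3200 → 4000 → 5000.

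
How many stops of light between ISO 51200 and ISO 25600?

51200 → 25600 — count the steps: 1 stop.

1 stop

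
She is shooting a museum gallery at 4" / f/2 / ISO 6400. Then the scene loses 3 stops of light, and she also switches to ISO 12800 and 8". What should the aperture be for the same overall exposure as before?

Scene light: 3 stops darker.
ISO: 6400 → 12800 — 1 stop higher (brighter).
Shutter speed: 4 → 8 — 1 stop slower (brighter).
Net so far: 1 stop darker. Aperture: f/2 → f/1.4.

f/1.4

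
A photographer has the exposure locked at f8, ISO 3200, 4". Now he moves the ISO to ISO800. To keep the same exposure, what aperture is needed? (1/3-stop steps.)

f/4

ISO: 3200 → 2500 → 2000 → 1600 → 1250 → 1000 → 800 — 2 stops dropped (darker).
Need 2 stops brighter from the aperture: f/8 → f/7.1 → f/6.3 → f/5.6 → f/5 → f/4.5 → f/4.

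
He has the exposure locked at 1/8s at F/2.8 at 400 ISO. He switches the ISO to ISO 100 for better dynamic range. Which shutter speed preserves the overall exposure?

ISO: 400 → 200 → 100 — 2 stops lower (darker).
Need 2 stops brighter from the shutter speed: 1/8 → 1/4 → 1/2.

1/2s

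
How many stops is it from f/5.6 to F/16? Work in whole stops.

f/5.6 → f/8 → f/11 → f/16 — count the steps: 3 stops.

3 stops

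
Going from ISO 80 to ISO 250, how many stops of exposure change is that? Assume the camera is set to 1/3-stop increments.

1 2/3 stops

80 → 100 → 125 → 160 → 200 → 250 — count the steps: 5 third-stops = 1 2/3 stops.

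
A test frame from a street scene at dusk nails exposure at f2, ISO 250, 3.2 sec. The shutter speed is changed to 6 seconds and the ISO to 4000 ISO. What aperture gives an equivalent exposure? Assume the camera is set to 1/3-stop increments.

f/11

Shutter speed: 3.2 → 4 → 5 → 6 — 1 stop longer (brighter).
ISO: 250 → 320 → 400 → 500 → 640 → 800 → 1000 → 1250 → 1600 → 2000 → 2500 → 3200 → 4000 — 4 stops higher (brighter).
Net change so far: 5 stops brighter. Offset with the aperture: f/2 → f/2.2 → f/2.5 → f/2.8 → f/3.2 → f/3.5 → f/4 → f/4.5 → f/5 → f/5.6 → f/6.3 → f/7.1 → f/8 → f/9 → f/10 → f/11.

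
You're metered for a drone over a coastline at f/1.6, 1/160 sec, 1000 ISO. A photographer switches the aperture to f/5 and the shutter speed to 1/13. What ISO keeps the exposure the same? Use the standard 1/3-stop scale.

Aperture: f/1.6 → f/1.8 → f/2 → f/2.2 → f/2.5 → f/2.8 → f/3.2 → f/3.5 → f/4 → f/4.5 → f/5 — 3 1/3 stops narrower (darker).
Shutter speed: 1/160 → 1/125 → 1/100 → 1/80 → 1/60 → 1/50 → 1/40 → 1/30 → 1/25 → 1/20 → 1/15 → 1/13 — 3 2/3 stops slower (brighter).
Net change so far: 1/3 stop brighter. Offset with the ISO: 1000 → 800.

ISO 800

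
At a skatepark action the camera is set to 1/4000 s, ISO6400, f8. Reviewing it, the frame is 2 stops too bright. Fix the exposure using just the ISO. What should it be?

ISO 1600

Overexposed by 2 stops → need 2 stops darker.
ISO: 6400 → 3200 → 1600.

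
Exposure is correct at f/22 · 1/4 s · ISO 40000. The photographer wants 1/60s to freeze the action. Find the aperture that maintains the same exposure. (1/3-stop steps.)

Shutter speed: 1/4 → 1/5 → 1/6 → 1/8 → 1/10 → 1/13 → 1/15 → 1/20 → 1/25 → 1/30 → 1/40 → 1/50 → 1/60 — 4 stops shorter (darker).
Need 4 stops brighter from the aperture: f/22 → f/20 → f/18 → f/16 → f/14 → f/13 → f/11 → f/10 → f/9 → f/8 → f/7.1 → f/6.3 → f/5.6.

f/5.6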